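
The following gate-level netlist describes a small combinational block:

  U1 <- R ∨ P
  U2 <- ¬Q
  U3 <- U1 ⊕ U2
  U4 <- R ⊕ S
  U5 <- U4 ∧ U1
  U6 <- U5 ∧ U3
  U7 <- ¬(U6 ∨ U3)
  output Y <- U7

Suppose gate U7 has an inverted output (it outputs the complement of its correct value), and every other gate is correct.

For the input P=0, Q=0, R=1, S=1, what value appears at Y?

Propagate with U7 forced: U1=1, U2=1, U3=0, U4=0, U5=0, U6=0, U7=0 [inverted output].
So Y = 0. (Without the fault it would be 1.)

0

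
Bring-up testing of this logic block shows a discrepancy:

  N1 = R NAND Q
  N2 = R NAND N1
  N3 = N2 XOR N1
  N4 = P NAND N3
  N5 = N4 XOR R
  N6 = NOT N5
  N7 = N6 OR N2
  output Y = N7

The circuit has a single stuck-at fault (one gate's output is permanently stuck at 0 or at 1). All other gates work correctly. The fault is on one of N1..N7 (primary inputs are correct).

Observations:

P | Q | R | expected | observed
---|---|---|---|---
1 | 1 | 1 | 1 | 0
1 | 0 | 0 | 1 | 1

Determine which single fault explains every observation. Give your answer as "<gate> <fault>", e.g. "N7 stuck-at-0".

N1 stuck-at-1

Fault-free values for test 1 (P=1, Q=1, R=1): N1=0, N2=1, N3=1, N4=0, N5=1, N6=0, N7=1, giving Y=1. Observed 0.
Test 1: faults giving observed 0 are {N1 stuck-at-1, N7 stuck-at-0}.
Test 2 (P=1, Q=0, R=0): fault-free N1=1, N2=1, N3=0, N4=1, N5=1, N6=0, N7=1 → 1; observed 1. Eliminates N7 stuck-at-0.
Only N1 stuck-at-1 is consistent with every test.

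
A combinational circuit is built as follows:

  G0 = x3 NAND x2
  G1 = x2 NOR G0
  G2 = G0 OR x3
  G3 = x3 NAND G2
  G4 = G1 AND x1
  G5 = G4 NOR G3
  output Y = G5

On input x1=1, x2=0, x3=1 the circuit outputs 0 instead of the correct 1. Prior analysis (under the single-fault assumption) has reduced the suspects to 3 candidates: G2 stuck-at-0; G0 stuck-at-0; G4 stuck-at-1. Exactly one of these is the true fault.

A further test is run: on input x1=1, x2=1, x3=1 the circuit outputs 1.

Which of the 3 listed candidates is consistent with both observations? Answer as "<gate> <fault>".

Evaluate each candidate on input x1=1, x2=1, x3=1:
  G2 stuck-at-0: G0=0, G1=0, G2=0 [stuck-at-0], G3=1, G4=0, G5=0 → 0 — eliminated
  G0 stuck-at-0: G0=0 [stuck-at-0], G1=0, G2=1, G3=0, G4=0, G5=1 → 1 — matches
  G4 stuck-at-1: G0=0, G1=0, G2=1, G3=0, G4=1 [stuck-at-1], G5=0 → 0 — eliminated
Only G0 stuck-at-0 reproduces the observed 1.

G0 stuck-at-0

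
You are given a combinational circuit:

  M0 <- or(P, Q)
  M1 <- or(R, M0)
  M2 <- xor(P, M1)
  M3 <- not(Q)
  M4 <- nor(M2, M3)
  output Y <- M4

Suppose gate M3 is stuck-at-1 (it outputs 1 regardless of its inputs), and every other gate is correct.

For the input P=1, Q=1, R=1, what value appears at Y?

0

Propagate with M3 forced: M0=1, M1=1, M2=0, M3=1 [stuck-at-1], M4=0.
So Y = 0. (Without the fault it would be 1.)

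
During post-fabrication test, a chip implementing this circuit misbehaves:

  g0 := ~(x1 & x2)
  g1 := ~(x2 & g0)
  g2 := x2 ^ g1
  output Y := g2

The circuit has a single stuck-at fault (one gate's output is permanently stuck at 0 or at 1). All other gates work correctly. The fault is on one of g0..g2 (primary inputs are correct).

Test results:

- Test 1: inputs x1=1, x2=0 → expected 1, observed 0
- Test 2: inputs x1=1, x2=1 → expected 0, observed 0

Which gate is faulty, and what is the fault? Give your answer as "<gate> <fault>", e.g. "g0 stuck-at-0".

Fault-free values for test 1 (x1=1, x2=0): g0=1, g1=1, g2=1, giving Y=1. Observed 0.
Test 1: faults giving observed 0 are {g1 stuck-at-0, g2 stuck-at-0}.
Test 2 (x1=1, x2=1): fault-free g0=0, g1=1, g2=0 → 0; observed 0. Eliminates g1 stuck-at-0.
Only g2 stuck-at-0 is consistent with every test.

g2 stuck-at-0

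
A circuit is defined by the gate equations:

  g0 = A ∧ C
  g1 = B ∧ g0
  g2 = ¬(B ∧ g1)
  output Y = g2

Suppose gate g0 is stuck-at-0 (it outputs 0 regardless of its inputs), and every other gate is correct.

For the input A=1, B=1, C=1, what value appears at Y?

1

Propagate with g0 forced: g0=0 [stuck-at-0], g1=0, g2=1.
So Y = 1. (Without the fault it would be 0.)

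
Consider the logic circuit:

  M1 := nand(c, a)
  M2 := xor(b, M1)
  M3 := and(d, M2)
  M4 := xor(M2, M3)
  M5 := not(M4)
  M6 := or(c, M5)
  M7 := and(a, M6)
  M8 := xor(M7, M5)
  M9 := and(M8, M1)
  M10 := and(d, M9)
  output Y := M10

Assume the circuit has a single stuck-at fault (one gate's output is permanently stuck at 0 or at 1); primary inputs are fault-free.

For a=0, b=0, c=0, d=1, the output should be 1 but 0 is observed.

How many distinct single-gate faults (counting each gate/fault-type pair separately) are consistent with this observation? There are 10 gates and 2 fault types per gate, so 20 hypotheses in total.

8

Fault-free: M1=1, M2=1, M3=1, M4=0, M5=1, M6=1, M7=0, M8=1, M9=1, M10=1 → 1. Observed 0.
  M1: stuck-at-0 ✓; others ✗
  M2: none of the 2 fault types match ✗
  M3: stuck-at-0 ✓; others ✗
  M4: stuck-at-1 ✓; others ✗
  M5: stuck-at-0 ✓; others ✗
  M6: none of the 2 fault types match ✗
  M7: stuck-at-1 ✓; others ✗
  M8: stuck-at-0 ✓; others ✗
  M9: stuck-at-0 ✓; others ✗
  M10: stuck-at-0 ✓; others ✗
Consistent faults: {M1 stuck-at-0, M3 stuck-at-0, M4 stuck-at-1, M5 stuck-at-0, M7 stuck-at-1, M8 stuck-at-0, M9 stuck-at-0, M10 stuck-at-0} — 8 in all.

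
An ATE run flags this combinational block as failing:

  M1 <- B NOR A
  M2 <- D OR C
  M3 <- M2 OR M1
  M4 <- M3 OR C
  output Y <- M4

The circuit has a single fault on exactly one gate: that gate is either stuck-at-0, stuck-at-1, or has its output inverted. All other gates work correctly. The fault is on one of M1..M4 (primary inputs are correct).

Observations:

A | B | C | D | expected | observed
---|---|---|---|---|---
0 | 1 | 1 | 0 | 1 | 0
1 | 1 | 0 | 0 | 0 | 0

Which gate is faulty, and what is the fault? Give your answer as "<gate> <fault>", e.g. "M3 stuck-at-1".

Fault-free values for test 1 (A=0, B=1, C=1, D=0): M1=0, M2=1, M3=1, M4=1, giving Y=1. Observed 0.
Test 1: faults giving observed 0 are {M4 stuck-at-0, M4 inverted output}.
Test 2 (A=1, B=1, C=0, D=0): fault-free M1=0, M2=0, M3=0, M4=0 → 0; observed 0. Eliminates M4 inverted output.
Only M4 stuck-at-0 is consistent with every test.

M4 stuck-at-0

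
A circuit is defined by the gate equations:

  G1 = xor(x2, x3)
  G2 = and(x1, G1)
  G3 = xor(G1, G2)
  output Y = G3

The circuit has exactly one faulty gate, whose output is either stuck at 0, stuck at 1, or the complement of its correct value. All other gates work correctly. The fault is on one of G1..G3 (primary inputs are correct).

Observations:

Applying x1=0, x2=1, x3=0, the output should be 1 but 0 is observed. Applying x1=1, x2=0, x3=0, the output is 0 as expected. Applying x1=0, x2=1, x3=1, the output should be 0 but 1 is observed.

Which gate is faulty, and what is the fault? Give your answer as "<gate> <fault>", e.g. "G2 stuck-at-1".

Fault-free values for test 1 (x1=0, x2=1, x3=0): G1=1, G2=0, G3=1, giving Y=1. Observed 0.
Test 1: faults giving observed 0 are {G1 stuck-at-0, G1 inverted output, G2 stuck-at-1, G2 inverted output, G3 stuck-at-0, G3 inverted output}.
Test 2 (x1=1, x2=0, x3=0): fault-free G1=0, G2=0, G3=0 → 0; observed 0. Eliminates G2 stuck-at-1, G2 inverted output, G3 inverted output.
Test 3 (x1=0, x2=1, x3=1): fault-free G1=0, G2=0, G3=0 → 0; observed 1. Eliminates G1 stuck-at-0, G3 stuck-at-0.
Only G1 inverted output is consistent with every test.

G1 inverted output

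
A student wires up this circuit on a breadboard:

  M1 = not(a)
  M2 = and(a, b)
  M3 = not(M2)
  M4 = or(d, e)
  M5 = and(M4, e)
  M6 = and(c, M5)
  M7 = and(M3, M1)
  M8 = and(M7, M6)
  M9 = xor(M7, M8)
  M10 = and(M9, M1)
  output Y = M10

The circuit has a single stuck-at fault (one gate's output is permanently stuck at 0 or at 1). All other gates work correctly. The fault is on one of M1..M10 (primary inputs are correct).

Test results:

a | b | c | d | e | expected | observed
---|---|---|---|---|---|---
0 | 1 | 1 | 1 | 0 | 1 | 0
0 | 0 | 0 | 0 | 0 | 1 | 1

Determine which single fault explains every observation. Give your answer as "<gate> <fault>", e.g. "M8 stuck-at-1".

Fault-free values for test 1 (a=0, b=1, c=1, d=1, e=0): M1=1, M2=0, M3=1, M4=1, M5=0, M6=0, M7=1, M8=0, M9=1, M10=1, giving Y=1. Observed 0.
Test 1: faults giving observed 0 are {M1 stuck-at-0, M2 stuck-at-1, M3 stuck-at-0, M5 stuck-at-1, M6 stuck-at-1, M7 stuck-at-0, M8 stuck-at-1, M9 stuck-at-0, M10 stuck-at-0}.
Test 2 (a=0, b=0, c=0, d=0, e=0): fault-free M1=1, M2=0, M3=1, M4=0, M5=0, M6=0, M7=1, M8=0, M9=1, M10=1 → 1; observed 1. Eliminates M1 stuck-at-0, M2 stuck-at-1, M3 stuck-at-0, M6 stuck-at-1, M7 stuck-at-0, M8 stuck-at-1, M9 stuck-at-0, M10 stuck-at-0.
Only M5 stuck-at-1 is consistent with every test.

M5 stuck-at-1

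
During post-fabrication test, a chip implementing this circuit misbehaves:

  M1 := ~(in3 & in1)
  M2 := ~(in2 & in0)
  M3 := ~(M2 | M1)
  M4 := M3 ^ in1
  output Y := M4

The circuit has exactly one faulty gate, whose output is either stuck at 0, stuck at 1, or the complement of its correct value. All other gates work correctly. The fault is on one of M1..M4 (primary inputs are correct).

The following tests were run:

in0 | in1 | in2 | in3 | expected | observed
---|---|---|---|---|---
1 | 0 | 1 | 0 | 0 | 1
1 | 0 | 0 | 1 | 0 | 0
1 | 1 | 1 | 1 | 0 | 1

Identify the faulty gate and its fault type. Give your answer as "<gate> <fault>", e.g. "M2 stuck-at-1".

M1 inverted output

Fault-free values for test 1 (in0=1, in1=0, in2=1, in3=0): M1=1, M2=0, M3=0, M4=0, giving Y=0. Observed 1.
Test 1: faults giving observed 1 are {M1 stuck-at-0, M1 inverted output, M3 stuck-at-1, M3 inverted output, M4 stuck-at-1, M4 inverted output}.
Test 2 (in0=1, in1=0, in2=0, in3=1): fault-free M1=1, M2=1, M3=0, M4=0 → 0; observed 0. Eliminates M3 stuck-at-1, M3 inverted output, M4 stuck-at-1, M4 inverted output.
Test 3 (in0=1, in1=1, in2=1, in3=1): fault-free M1=0, M2=0, M3=1, M4=0 → 0; observed 1. Eliminates M1 stuck-at-0.
Only M1 inverted output is consistent with every test.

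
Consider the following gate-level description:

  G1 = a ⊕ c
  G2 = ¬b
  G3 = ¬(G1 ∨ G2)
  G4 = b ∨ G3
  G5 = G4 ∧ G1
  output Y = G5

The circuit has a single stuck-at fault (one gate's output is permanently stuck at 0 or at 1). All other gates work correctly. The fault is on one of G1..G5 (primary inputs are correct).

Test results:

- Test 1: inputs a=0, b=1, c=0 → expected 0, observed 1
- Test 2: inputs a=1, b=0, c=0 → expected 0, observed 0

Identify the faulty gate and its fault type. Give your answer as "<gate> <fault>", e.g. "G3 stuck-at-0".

Fault-free values for test 1 (a=0, b=1, c=0): G1=0, G2=0, G3=1, G4=1, G5=0, giving Y=0. Observed 1.
Test 1: faults giving observed 1 are {G1 stuck-at-1, G5 stuck-at-1}.
Test 2 (a=1, b=0, c=0): fault-free G1=1, G2=1, G3=0, G4=0, G5=0 → 0; observed 0. Eliminates G5 stuck-at-1.
Only G1 stuck-at-1 is consistent with every test.

G1 stuck-at-1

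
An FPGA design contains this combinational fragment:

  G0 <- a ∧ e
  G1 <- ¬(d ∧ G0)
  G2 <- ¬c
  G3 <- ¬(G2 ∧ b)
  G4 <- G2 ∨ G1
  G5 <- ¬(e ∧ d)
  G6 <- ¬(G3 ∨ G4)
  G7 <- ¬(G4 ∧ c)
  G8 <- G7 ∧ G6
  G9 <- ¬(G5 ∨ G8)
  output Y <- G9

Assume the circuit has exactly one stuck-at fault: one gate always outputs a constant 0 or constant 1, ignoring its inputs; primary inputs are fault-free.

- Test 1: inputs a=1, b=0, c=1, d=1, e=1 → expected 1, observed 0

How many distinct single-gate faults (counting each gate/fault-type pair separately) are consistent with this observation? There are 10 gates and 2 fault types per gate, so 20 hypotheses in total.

Fault-free: G0=1, G1=0, G2=0, G3=1, G4=0, G5=0, G6=0, G7=1, G8=0, G9=1 → 1. Observed 0.
  G0: none of the 2 fault types match ✗
  G1: none of the 2 fault types match ✗
  G2: none of the 2 fault types match ✗
  G3: stuck-at-0 ✓; others ✗
  G4: none of the 2 fault types match ✗
  G5: stuck-at-1 ✓; others ✗
  G6: stuck-at-1 ✓; others ✗
  G7: none of the 2 fault types match ✗
  G8: stuck-at-1 ✓; others ✗
  G9: stuck-at-0 ✓; others ✗
Consistent faults: {G3 stuck-at-0, G5 stuck-at-1, G6 stuck-at-1, G8 stuck-at-1, G9 stuck-at-0} — 5 in all.

5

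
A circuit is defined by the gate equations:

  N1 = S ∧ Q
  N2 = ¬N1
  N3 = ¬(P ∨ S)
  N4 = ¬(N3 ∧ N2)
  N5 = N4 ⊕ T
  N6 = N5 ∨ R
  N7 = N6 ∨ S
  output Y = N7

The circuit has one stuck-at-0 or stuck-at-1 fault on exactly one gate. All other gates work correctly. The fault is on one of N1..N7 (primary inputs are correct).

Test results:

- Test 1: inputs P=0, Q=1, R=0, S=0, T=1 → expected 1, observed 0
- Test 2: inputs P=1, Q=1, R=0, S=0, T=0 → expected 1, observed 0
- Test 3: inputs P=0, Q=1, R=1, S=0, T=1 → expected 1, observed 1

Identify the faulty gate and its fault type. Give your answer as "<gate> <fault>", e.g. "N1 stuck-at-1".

N5 stuck-at-0

Fault-free values for test 1 (P=0, Q=1, R=0, S=0, T=1): N1=0, N2=1, N3=1, N4=0, N5=1, N6=1, N7=1, giving Y=1. Observed 0.
Test 1: faults giving observed 0 are {N1 stuck-at-1, N2 stuck-at-0, N3 stuck-at-0, N4 stuck-at-1, N5 stuck-at-0, N6 stuck-at-0, N7 stuck-at-0}.
Test 2 (P=1, Q=1, R=0, S=0, T=0): fault-free N1=0, N2=1, N3=0, N4=1, N5=1, N6=1, N7=1 → 1; observed 0. Eliminates N1 stuck-at-1, N2 stuck-at-0, N3 stuck-at-0, N4 stuck-at-1.
Test 3 (P=0, Q=1, R=1, S=0, T=1): fault-free N1=0, N2=1, N3=1, N4=0, N5=1, N6=1, N7=1 → 1; observed 1. Eliminates N6 stuck-at-0, N7 stuck-at-0.
Only N5 stuck-at-0 is consistent with every test.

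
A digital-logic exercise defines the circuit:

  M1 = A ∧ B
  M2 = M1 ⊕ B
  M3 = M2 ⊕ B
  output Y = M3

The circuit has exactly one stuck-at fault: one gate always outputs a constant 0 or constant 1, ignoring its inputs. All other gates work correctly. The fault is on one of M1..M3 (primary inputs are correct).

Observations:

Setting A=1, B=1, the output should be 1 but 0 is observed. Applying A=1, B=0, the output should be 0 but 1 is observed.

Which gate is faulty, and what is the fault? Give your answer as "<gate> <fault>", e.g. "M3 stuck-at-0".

M2 stuck-at-1

Fault-free values for test 1 (A=1, B=1): M1=1, M2=0, M3=1, giving Y=1. Observed 0.
Test 1: faults giving observed 0 are {M1 stuck-at-0, M2 stuck-at-1, M3 stuck-at-0}.
Test 2 (A=1, B=0): fault-free M1=0, M2=0, M3=0 → 0; observed 1. Eliminates M1 stuck-at-0, M3 stuck-at-0.
Only M2 stuck-at-1 is consistent with every test.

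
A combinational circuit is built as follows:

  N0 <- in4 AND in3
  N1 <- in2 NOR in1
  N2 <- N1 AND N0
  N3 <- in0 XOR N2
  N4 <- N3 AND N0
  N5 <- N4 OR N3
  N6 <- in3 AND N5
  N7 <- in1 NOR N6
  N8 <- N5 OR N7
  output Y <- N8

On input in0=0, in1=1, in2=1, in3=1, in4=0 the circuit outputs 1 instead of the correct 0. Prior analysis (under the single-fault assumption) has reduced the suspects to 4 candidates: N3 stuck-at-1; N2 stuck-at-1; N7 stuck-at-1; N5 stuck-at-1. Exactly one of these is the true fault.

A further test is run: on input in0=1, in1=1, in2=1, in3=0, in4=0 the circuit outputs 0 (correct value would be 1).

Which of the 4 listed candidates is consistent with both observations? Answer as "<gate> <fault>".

Evaluate each candidate on input in0=1, in1=1, in2=1, in3=0, in4=0:
  N3 stuck-at-1: N0=0, N1=0, N2=0, N3=1 [stuck-at-1], N4=0, N5=1, N6=0, N7=0, N8=1 → 1 — eliminated
  N2 stuck-at-1: N0=0, N1=0, N2=1 [stuck-at-1], N3=0, N4=0, N5=0, N6=0, N7=0, N8=0 → 0 — matches
  N7 stuck-at-1: N0=0, N1=0, N2=0, N3=1, N4=0, N5=1, N6=0, N7=1 [stuck-at-1], N8=1 → 1 — eliminated
  N5 stuck-at-1: N0=0, N1=0, N2=0, N3=1, N4=0, N5=1 [stuck-at-1], N6=0, N7=0, N8=1 → 1 — eliminated
Only N2 stuck-at-1 reproduces the observed 0.

N2 stuck-at-1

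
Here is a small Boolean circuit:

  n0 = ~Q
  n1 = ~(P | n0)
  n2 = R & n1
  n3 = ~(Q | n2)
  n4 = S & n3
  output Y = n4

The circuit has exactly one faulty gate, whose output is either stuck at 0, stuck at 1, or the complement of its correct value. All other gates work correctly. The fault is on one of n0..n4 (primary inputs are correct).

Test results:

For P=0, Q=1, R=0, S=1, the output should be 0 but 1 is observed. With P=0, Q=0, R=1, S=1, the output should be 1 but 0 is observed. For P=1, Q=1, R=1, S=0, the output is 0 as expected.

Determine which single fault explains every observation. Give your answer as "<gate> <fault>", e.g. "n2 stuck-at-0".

Fault-free values for test 1 (P=0, Q=1, R=0, S=1): n0=0, n1=1, n2=0, n3=0, n4=0, giving Y=0. Observed 1.
Test 1: faults giving observed 1 are {n3 stuck-at-1, n3 inverted output, n4 stuck-at-1, n4 inverted output}.
Test 2 (P=0, Q=0, R=1, S=1): fault-free n0=1, n1=0, n2=0, n3=1, n4=1 → 1; observed 0. Eliminates n3 stuck-at-1, n4 stuck-at-1.
Test 3 (P=1, Q=1, R=1, S=0): fault-free n0=0, n1=0, n2=0, n3=0, n4=0 → 0; observed 0. Eliminates n4 inverted output.
Only n3 inverted output is consistent with every test.

n3 inverted output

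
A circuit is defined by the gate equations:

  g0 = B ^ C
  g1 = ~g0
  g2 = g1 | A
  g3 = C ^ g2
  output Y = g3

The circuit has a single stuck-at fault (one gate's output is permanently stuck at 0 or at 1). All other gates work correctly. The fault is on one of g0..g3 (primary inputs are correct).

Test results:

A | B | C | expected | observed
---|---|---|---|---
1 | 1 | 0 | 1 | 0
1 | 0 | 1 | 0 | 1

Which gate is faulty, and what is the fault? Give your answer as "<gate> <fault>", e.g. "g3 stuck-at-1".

g2 stuck-at-0

Fault-free values for test 1 (A=1, B=1, C=0): g0=1, g1=0, g2=1, g3=1, giving Y=1. Observed 0.
Test 1: faults giving observed 0 are {g2 stuck-at-0, g3 stuck-at-0}.
Test 2 (A=1, B=0, C=1): fault-free g0=1, g1=0, g2=1, g3=0 → 0; observed 1. Eliminates g3 stuck-at-0.
Only g2 stuck-at-0 is consistent with every test.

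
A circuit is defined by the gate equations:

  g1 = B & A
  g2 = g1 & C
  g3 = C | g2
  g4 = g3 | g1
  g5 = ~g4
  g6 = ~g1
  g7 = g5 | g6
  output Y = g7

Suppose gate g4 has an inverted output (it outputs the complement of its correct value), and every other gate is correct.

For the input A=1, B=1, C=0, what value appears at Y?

Propagate with g4 forced: g1=1, g2=0, g3=0, g4=0 [inverted output], g5=1, g6=0, g7=1.
So Y = 1. (Without the fault it would be 0.)

1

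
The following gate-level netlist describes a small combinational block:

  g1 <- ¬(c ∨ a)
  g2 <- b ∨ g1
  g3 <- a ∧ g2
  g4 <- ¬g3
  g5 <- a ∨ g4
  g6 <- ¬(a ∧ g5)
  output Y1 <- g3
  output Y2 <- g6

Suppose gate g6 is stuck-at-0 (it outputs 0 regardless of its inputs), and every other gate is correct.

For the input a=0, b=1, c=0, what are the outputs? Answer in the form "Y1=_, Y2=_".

Propagate with g6 forced: g1=1, g2=1, g3=0, g4=1, g5=1, g6=0 [stuck-at-0].
So the outputs are Y1=0, Y2=0. (Without the fault they would be Y1=0, Y2=1.)

Y1=0, Y2=0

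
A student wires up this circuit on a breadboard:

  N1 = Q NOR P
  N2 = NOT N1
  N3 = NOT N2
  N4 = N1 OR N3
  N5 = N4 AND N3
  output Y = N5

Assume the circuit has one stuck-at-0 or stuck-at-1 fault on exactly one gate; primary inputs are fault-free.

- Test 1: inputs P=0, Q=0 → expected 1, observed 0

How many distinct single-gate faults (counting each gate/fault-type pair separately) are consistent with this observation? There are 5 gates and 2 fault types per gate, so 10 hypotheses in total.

5

Fault-free: N1=1, N2=0, N3=1, N4=1, N5=1 → 1. Observed 0.
  N1 stuck-at-0: output 0 ✓
  N1 stuck-at-1: output 1 ✗
  N2 stuck-at-0: output 1 ✗
  N2 stuck-at-1: output 0 ✓
  N3 stuck-at-0: output 0 ✓
  N3 stuck-at-1: output 1 ✗
  N4 stuck-at-0: output 0 ✓
  N4 stuck-at-1: output 1 ✗
  N5 stuck-at-0: output 0 ✓
  N5 stuck-at-1: output 1 ✗
Consistent faults: {N1 stuck-at-0, N2 stuck-at-1, N3 stuck-at-0, N4 stuck-at-0, N5 stuck-at-0} — 5 in all.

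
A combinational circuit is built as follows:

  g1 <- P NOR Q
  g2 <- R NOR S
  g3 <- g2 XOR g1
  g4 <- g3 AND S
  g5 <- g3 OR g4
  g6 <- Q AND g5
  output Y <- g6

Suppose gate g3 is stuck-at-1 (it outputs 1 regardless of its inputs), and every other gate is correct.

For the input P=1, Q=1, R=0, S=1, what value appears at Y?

1

Propagate with g3 forced: g1=0, g2=0, g3=1 [stuck-at-1], g4=1, g5=1, g6=1.
So Y = 1. (Without the fault it would be 0.)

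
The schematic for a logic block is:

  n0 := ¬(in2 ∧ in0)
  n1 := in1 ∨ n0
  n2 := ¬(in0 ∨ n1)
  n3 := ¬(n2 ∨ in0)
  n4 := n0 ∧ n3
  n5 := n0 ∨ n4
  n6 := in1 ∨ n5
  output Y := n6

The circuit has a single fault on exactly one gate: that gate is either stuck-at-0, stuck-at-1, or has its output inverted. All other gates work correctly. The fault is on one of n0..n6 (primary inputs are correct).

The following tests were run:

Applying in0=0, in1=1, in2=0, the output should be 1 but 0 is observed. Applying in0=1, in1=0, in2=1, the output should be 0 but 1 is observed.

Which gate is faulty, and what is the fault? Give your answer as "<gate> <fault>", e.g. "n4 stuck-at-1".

Fault-free values for test 1 (in0=0, in1=1, in2=0): n0=1, n1=1, n2=0, n3=1, n4=1, n5=1, n6=1, giving Y=1. Observed 0.
Test 1: faults giving observed 0 are {n6 stuck-at-0, n6 inverted output}.
Test 2 (in0=1, in1=0, in2=1): fault-free n0=0, n1=0, n2=0, n3=0, n4=0, n5=0, n6=0 → 0; observed 1. Eliminates n6 stuck-at-0.
Only n6 inverted output is consistent with every test.

n6 inverted output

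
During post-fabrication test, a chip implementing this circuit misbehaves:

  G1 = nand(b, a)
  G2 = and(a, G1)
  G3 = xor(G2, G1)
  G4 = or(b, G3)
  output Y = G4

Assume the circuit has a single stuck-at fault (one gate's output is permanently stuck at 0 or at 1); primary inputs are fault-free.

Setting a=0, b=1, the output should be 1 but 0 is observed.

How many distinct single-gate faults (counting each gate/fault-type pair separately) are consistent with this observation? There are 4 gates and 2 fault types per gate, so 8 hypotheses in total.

1

Fault-free: G1=1, G2=0, G3=1, G4=1 → 1. Observed 0.
  G1 stuck-at-0: output 1 ✗
  G1 stuck-at-1: output 1 ✗
  G2 stuck-at-0: output 1 ✗
  G2 stuck-at-1: output 1 ✗
  G3 stuck-at-0: output 1 ✗
  G3 stuck-at-1: output 1 ✗
  G4 stuck-at-0: output 0 ✓
  G4 stuck-at-1: output 1 ✗
Consistent faults: {G4 stuck-at-0} — 1 in all.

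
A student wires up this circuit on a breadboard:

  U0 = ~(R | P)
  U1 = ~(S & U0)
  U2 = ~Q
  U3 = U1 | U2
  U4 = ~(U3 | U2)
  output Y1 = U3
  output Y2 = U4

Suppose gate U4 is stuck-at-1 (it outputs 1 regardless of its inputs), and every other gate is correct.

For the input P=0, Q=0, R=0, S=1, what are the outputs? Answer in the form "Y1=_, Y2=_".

Propagate with U4 forced: U0=1, U1=0, U2=1, U3=1, U4=1 [stuck-at-1].
So the outputs are Y1=1, Y2=1. (Without the fault they would be Y1=1, Y2=0.)

Y1=1, Y2=1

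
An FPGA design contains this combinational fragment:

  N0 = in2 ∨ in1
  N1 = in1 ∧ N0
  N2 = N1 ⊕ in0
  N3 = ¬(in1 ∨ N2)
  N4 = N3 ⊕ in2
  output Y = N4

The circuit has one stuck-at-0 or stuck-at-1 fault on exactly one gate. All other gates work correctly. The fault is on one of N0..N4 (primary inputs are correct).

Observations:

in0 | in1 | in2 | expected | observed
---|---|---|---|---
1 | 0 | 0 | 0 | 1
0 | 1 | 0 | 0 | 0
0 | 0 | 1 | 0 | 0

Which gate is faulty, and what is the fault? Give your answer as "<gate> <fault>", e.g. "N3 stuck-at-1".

N2 stuck-at-0

Fault-free values for test 1 (in0=1, in1=0, in2=0): N0=0, N1=0, N2=1, N3=0, N4=0, giving Y=0. Observed 1.
Test 1: faults giving observed 1 are {N1 stuck-at-1, N2 stuck-at-0, N3 stuck-at-1, N4 stuck-at-1}.
Test 2 (in0=0, in1=1, in2=0): fault-free N0=1, N1=1, N2=1, N3=0, N4=0 → 0; observed 0. Eliminates N3 stuck-at-1, N4 stuck-at-1.
Test 3 (in0=0, in1=0, in2=1): fault-free N0=1, N1=0, N2=0, N3=1, N4=0 → 0; observed 0. Eliminates N1 stuck-at-1.
Only N2 stuck-at-0 is consistent with every test.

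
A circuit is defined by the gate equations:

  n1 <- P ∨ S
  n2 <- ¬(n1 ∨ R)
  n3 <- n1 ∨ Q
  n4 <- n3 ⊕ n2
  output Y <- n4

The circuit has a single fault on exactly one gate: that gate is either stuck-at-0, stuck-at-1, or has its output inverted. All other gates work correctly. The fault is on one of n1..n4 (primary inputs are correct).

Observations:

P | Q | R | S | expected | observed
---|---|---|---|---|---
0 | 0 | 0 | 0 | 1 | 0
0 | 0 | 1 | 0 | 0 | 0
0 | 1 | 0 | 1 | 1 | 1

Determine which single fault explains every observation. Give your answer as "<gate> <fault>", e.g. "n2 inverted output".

n2 stuck-at-0

Fault-free values for test 1 (P=0, Q=0, R=0, S=0): n1=0, n2=1, n3=0, n4=1, giving Y=1. Observed 0.
Test 1: faults giving observed 0 are {n2 stuck-at-0, n2 inverted output, n3 stuck-at-1, n3 inverted output, n4 stuck-at-0, n4 inverted output}.
Test 2 (P=0, Q=0, R=1, S=0): fault-free n1=0, n2=0, n3=0, n4=0 → 0; observed 0. Eliminates n2 inverted output, n3 stuck-at-1, n3 inverted output, n4 inverted output.
Test 3 (P=0, Q=1, R=0, S=1): fault-free n1=1, n2=0, n3=1, n4=1 → 1; observed 1. Eliminates n4 stuck-at-0.
Only n2 stuck-at-0 is consistent with every test.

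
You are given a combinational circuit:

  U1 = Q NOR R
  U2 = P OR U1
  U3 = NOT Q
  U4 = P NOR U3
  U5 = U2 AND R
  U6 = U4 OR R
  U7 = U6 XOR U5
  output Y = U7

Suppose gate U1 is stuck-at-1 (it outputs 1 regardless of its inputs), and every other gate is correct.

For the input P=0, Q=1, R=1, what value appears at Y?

0

Propagate with U1 forced: U1=1 [stuck-at-1], U2=1, U3=0, U4=1, U5=1, U6=1, U7=0.
So Y = 0. (Without the fault it would be 1.)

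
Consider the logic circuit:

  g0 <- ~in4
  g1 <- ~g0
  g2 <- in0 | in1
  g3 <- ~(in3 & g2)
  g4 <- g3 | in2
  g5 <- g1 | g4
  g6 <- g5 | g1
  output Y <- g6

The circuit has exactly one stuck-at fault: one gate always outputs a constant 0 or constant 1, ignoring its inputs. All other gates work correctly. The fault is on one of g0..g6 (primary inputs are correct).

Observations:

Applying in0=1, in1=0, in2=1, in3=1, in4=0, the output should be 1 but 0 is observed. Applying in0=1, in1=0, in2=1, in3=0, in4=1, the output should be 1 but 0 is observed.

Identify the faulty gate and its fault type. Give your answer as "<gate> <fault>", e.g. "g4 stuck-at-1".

Fault-free values for test 1 (in0=1, in1=0, in2=1, in3=1, in4=0): g0=1, g1=0, g2=1, g3=0, g4=1, g5=1, g6=1, giving Y=1. Observed 0.
Test 1: faults giving observed 0 are {g4 stuck-at-0, g5 stuck-at-0, g6 stuck-at-0}.
Test 2 (in0=1, in1=0, in2=1, in3=0, in4=1): fault-free g0=0, g1=1, g2=1, g3=1, g4=1, g5=1, g6=1 → 1; observed 0. Eliminates g4 stuck-at-0, g5 stuck-at-0.
Only g6 stuck-at-0 is consistent with every test.

g6 stuck-at-0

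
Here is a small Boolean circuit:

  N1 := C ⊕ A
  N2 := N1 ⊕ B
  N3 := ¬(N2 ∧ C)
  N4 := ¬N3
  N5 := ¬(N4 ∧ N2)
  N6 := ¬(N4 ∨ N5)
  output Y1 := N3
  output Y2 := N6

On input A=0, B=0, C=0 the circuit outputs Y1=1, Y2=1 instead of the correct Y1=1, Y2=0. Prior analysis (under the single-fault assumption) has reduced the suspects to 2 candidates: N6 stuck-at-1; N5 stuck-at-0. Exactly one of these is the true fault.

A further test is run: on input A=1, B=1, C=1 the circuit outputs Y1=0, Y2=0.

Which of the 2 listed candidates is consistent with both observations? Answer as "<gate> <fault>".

N5 stuck-at-0

Evaluate each candidate on input A=1, B=1, C=1:
  N6 stuck-at-1: N1=0, N2=1, N3=0, N4=1, N5=0, N6=1 [stuck-at-1] → Y1=0, Y2=1 — eliminated
  N5 stuck-at-0: N1=0, N2=1, N3=0, N4=1, N5=0 [stuck-at-0], N6=0 → Y1=0, Y2=0 — matches
Only N5 stuck-at-0 reproduces the observed Y1=0, Y2=0.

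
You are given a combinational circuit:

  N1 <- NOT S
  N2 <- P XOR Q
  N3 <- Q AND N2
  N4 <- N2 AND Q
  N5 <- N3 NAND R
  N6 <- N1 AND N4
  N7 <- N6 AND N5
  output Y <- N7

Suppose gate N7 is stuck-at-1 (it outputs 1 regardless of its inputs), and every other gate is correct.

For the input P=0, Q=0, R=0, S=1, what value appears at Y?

Propagate with N7 forced: N1=0, N2=0, N3=0, N4=0, N5=1, N6=0, N7=1 [stuck-at-1].
So Y = 1. (Without the fault it would be 0.)

1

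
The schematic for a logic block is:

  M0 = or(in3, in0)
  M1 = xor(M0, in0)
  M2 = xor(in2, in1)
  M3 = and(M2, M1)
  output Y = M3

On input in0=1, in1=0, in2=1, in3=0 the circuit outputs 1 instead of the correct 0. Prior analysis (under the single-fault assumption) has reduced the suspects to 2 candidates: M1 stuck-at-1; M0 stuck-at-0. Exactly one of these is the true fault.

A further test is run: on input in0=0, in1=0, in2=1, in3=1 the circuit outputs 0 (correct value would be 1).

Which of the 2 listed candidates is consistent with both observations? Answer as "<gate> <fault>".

Evaluate each candidate on input in0=0, in1=0, in2=1, in3=1:
  M1 stuck-at-1: M0=1, M1=1 [stuck-at-1], M2=1, M3=1 → 1 — eliminated
  M0 stuck-at-0: M0=0 [stuck-at-0], M1=0, M2=1, M3=0 → 0 — matches
Only M0 stuck-at-0 reproduces the observed 0.

M0 stuck-at-0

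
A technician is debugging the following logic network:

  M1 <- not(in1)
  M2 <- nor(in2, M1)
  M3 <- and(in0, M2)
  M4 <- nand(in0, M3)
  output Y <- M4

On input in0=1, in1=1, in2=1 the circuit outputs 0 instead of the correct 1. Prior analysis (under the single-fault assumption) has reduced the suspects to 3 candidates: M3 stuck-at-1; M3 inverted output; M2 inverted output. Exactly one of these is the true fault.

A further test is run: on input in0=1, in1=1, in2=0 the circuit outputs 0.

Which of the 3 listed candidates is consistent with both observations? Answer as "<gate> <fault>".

M3 stuck-at-1

Evaluate each candidate on input in0=1, in1=1, in2=0:
  M3 stuck-at-1: M1=0, M2=1, M3=1 [stuck-at-1], M4=0 → 0 — matches
  M3 inverted output: M1=0, M2=1, M3=0 [inverted output], M4=1 → 1 — eliminated
  M2 inverted output: M1=0, M2=0 [inverted output], M3=0, M4=1 → 1 — eliminated
Only M3 stuck-at-1 reproduces the observed 0.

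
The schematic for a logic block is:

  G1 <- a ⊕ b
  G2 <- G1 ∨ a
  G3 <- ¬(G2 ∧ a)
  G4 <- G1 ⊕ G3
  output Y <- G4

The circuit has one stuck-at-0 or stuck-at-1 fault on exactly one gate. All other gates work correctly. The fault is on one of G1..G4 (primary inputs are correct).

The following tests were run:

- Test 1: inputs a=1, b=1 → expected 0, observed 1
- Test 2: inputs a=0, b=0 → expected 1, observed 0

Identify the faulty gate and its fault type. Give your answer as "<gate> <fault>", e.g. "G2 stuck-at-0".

G1 stuck-at-1

Fault-free values for test 1 (a=1, b=1): G1=0, G2=1, G3=0, G4=0, giving Y=0. Observed 1.
Test 1: faults giving observed 1 are {G1 stuck-at-1, G2 stuck-at-0, G3 stuck-at-1, G4 stuck-at-1}.
Test 2 (a=0, b=0): fault-free G1=0, G2=0, G3=1, G4=1 → 1; observed 0. Eliminates G2 stuck-at-0, G3 stuck-at-1, G4 stuck-at-1.
Only G1 stuck-at-1 is consistent with every test.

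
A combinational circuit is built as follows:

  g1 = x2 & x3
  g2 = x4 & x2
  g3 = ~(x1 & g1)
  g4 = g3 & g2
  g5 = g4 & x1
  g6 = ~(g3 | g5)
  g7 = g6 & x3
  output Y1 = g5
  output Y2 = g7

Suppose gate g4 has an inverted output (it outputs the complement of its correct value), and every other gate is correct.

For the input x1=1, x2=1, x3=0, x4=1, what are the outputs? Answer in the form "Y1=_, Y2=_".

Y1=0, Y2=0

Propagate with g4 forced: g1=0, g2=1, g3=1, g4=0 [inverted output], g5=0, g6=0, g7=0.
So the outputs are Y1=0, Y2=0. (Without the fault they would be Y1=1, Y2=0.)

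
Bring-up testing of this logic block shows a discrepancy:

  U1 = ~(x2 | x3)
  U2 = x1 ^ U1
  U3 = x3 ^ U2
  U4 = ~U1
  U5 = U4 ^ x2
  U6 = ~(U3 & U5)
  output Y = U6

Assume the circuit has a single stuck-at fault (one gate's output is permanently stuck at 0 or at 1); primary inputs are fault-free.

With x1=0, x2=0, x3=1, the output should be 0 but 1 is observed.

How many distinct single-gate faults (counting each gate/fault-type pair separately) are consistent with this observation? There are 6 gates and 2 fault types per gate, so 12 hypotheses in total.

Fault-free: U1=0, U2=0, U3=1, U4=1, U5=1, U6=0 → 0. Observed 1.
  U1 stuck-at-0: output 0 ✗
  U1 stuck-at-1: output 1 ✓
  U2 stuck-at-0: output 0 ✗
  U2 stuck-at-1: output 1 ✓
  U3 stuck-at-0: output 1 ✓
  U3 stuck-at-1: output 0 ✗
  U4 stuck-at-0: output 1 ✓
  U4 stuck-at-1: output 0 ✗
  U5 stuck-at-0: output 1 ✓
  U5 stuck-at-1: output 0 ✗
  U6 stuck-at-0: output 0 ✗
  U6 stuck-at-1: output 1 ✓
Consistent faults: {U1 stuck-at-1, U2 stuck-at-1, U3 stuck-at-0, U4 stuck-at-0, U5 stuck-at-0, U6 stuck-at-1} — 6 in all.

6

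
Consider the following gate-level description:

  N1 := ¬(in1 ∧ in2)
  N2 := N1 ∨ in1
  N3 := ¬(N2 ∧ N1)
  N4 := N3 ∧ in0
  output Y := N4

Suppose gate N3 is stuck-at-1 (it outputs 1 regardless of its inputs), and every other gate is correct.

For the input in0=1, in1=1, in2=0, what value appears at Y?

Propagate with N3 forced: N1=1, N2=1, N3=1 [stuck-at-1], N4=1.
So Y = 1. (Without the fault it would be 0.)

1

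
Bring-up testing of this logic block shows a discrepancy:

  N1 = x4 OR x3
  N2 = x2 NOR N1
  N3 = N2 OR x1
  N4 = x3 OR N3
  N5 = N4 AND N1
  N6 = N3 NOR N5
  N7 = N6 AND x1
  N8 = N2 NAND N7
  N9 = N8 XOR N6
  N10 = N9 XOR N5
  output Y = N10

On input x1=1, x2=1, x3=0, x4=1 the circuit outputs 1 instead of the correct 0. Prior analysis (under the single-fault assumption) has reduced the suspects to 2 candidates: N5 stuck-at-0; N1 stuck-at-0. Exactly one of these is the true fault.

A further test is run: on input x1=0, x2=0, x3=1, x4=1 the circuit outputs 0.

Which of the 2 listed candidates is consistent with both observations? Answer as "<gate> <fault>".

Evaluate each candidate on input x1=0, x2=0, x3=1, x4=1:
  N5 stuck-at-0: N1=1, N2=0, N3=0, N4=1, N5=0 [stuck-at-0], N6=1, N7=0, N8=1, N9=0, N10=0 → 0 — matches
  N1 stuck-at-0: N1=0 [stuck-at-0], N2=1, N3=1, N4=1, N5=0, N6=0, N7=0, N8=1, N9=1, N10=1 → 1 — eliminated
Only N5 stuck-at-0 reproduces the observed 0.

N5 stuck-at-0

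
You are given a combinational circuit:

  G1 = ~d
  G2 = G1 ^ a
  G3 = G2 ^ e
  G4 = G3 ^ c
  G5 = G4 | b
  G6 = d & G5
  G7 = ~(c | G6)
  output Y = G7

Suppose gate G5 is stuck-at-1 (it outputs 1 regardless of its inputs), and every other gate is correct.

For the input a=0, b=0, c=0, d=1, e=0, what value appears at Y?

0

Propagate with G5 forced: G1=0, G2=0, G3=0, G4=0, G5=1 [stuck-at-1], G6=1, G7=0.
So Y = 0. (Without the fault it would be 1.)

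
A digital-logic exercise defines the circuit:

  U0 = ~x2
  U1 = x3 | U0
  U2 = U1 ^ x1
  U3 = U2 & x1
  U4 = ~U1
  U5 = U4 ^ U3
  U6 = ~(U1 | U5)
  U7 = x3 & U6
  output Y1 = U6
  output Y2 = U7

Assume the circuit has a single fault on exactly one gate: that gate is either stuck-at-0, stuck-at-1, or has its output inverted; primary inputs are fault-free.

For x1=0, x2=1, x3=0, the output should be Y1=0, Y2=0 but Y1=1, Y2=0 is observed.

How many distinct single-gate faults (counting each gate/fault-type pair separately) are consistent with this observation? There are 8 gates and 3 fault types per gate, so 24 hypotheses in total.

Fault-free: U0=0, U1=0, U2=0, U3=0, U4=1, U5=1, U6=0, U7=0 → Y1=0, Y2=0. Observed Y1=1, Y2=0.
  U0: none of the 3 fault types match ✗
  U1: none of the 3 fault types match ✗
  U2: none of the 3 fault types match ✗
  U3: stuck-at-1, inverted output ✓; others ✗
  U4: stuck-at-0, inverted output ✓; others ✗
  U5: stuck-at-0, inverted output ✓; others ✗
  U6: stuck-at-1, inverted output ✓; others ✗
  U7: none of the 3 fault types match ✗
Consistent faults: {U3 stuck-at-1, U3 inverted output, U4 stuck-at-0, U4 inverted output, U5 stuck-at-0, U5 inverted output, U6 stuck-at-1, U6 inverted output} — 8 in all.

8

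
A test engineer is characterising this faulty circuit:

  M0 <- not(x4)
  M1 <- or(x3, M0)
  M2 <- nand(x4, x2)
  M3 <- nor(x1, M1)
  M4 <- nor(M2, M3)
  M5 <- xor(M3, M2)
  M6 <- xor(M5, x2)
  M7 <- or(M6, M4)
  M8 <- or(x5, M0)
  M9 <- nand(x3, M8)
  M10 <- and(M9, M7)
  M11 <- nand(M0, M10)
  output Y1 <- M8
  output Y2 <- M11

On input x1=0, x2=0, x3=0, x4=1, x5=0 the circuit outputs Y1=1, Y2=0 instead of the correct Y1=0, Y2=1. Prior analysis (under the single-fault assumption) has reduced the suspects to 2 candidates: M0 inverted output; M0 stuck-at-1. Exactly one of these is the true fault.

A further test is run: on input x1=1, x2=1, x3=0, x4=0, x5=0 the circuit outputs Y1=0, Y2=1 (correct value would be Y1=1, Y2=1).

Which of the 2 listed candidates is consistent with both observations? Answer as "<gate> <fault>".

M0 inverted output

Evaluate each candidate on input x1=1, x2=1, x3=0, x4=0, x5=0:
  M0 inverted output: M0=0 [inverted output], M1=0, M2=1, M3=0, M4=0, M5=1, M6=0, M7=0, M8=0, M9=1, M10=0, M11=1 → Y1=0, Y2=1 — matches
  M0 stuck-at-1: M0=1 [stuck-at-1], M1=1, M2=1, M3=0, M4=0, M5=1, M6=0, M7=0, M8=1, M9=1, M10=0, M11=1 → Y1=1, Y2=1 — eliminated
Only M0 inverted output reproduces the observed Y1=0, Y2=1.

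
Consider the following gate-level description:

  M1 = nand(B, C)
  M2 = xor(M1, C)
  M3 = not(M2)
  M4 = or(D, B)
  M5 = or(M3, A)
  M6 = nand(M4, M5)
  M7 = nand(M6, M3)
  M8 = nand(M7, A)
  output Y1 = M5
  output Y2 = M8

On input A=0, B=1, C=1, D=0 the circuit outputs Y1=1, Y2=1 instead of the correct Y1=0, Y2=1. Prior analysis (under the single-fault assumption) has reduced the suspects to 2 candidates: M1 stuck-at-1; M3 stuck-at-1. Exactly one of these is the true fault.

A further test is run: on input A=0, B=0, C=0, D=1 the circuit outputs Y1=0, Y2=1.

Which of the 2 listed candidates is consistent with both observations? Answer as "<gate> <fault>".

M1 stuck-at-1

Evaluate each candidate on input A=0, B=0, C=0, D=1:
  M1 stuck-at-1: M1=1 [stuck-at-1], M2=1, M3=0, M4=1, M5=0, M6=1, M7=1, M8=1 → Y1=0, Y2=1 — matches
  M3 stuck-at-1: M1=1, M2=1, M3=1 [stuck-at-1], M4=1, M5=1, M6=0, M7=1, M8=1 → Y1=1, Y2=1 — eliminated
Only M1 stuck-at-1 reproduces the observed Y1=0, Y2=1.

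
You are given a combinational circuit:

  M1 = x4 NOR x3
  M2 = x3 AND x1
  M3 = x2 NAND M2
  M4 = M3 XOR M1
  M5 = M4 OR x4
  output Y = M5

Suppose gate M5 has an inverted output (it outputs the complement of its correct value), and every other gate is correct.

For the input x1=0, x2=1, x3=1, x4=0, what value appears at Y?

Propagate with M5 forced: M1=0, M2=0, M3=1, M4=1, M5=0 [inverted output].
So Y = 0. (Without the fault it would be 1.)

0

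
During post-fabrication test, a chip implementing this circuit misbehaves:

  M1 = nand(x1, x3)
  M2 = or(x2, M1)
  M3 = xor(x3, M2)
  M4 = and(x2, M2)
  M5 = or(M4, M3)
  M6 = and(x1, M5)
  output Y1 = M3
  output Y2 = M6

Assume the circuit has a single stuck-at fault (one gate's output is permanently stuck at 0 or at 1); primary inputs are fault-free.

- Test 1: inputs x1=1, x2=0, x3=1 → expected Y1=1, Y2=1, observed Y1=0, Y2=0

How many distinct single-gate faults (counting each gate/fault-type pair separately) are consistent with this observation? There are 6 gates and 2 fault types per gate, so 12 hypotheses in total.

Fault-free: M1=0, M2=0, M3=1, M4=0, M5=1, M6=1 → Y1=1, Y2=1. Observed Y1=0, Y2=0.
  M1 stuck-at-0: output Y1=1, Y2=1 ✗
  M1 stuck-at-1: output Y1=0, Y2=0 ✓
  M2 stuck-at-0: output Y1=1, Y2=1 ✗
  M2 stuck-at-1: output Y1=0, Y2=0 ✓
  M3 stuck-at-0: output Y1=0, Y2=0 ✓
  M3 stuck-at-1: output Y1=1, Y2=1 ✗
  M4 stuck-at-0: output Y1=1, Y2=1 ✗
  M4 stuck-at-1: output Y1=1, Y2=1 ✗
  M5 stuck-at-0: output Y1=1, Y2=0 ✗
  M5 stuck-at-1: output Y1=1, Y2=1 ✗
  M6 stuck-at-0: output Y1=1, Y2=0 ✗
  M6 stuck-at-1: output Y1=1, Y2=1 ✗
Consistent faults: {M1 stuck-at-1, M2 stuck-at-1, M3 stuck-at-0} — 3 in all.

3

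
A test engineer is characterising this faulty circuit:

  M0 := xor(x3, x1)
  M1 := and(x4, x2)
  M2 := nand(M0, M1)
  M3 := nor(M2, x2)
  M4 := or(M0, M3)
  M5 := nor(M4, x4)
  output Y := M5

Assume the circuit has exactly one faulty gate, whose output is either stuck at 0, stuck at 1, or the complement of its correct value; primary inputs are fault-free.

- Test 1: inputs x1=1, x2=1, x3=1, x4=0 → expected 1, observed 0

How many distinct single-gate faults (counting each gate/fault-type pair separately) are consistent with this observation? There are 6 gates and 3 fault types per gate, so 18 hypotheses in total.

Fault-free: M0=0, M1=0, M2=1, M3=0, M4=0, M5=1 → 1. Observed 0.
  M0: stuck-at-1, inverted output ✓; others ✗
  M1: none of the 3 fault types match ✗
  M2: none of the 3 fault types match ✗
  M3: stuck-at-1, inverted output ✓; others ✗
  M4: stuck-at-1, inverted output ✓; others ✗
  M5: stuck-at-0, inverted output ✓; others ✗
Consistent faults: {M0 stuck-at-1, M0 inverted output, M3 stuck-at-1, M3 inverted output, M4 stuck-at-1, M4 inverted output, M5 stuck-at-0, M5 inverted output} — 8 in all.

8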